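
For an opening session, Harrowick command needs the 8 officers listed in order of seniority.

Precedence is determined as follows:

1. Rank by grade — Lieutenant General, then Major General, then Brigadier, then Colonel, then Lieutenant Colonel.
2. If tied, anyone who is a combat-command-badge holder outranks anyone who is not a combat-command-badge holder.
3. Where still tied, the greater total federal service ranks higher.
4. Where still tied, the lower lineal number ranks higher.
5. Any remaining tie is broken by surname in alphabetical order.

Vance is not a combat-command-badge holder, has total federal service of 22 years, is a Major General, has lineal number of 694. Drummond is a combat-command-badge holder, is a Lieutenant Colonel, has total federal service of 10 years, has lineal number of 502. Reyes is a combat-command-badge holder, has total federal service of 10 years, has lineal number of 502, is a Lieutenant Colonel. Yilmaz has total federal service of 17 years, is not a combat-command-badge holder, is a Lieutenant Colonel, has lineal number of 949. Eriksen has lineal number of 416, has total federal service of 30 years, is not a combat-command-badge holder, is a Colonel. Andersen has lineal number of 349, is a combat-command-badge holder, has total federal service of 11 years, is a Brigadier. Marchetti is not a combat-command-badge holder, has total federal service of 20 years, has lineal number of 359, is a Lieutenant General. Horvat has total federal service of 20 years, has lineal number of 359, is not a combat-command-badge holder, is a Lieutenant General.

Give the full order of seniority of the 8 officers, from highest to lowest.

Horvat, Marchetti, Vance, Andersen, Eriksen, Drummond, Reyes, Yilmaz

By grade: Horvat and Marchetti (Lieutenant General); then Vance (Major General); then Andersen (Brigadier); then Eriksen (Colonel); then Drummond, Reyes and Yilmaz (Lieutenant Colonel).
Horvat and Marchetti are each not a combat-command-badge holder, so the next rule applies.
Horvat and Marchetti both have total federal service 20 years, so the next rule applies.
Horvat and Marchetti both have lineal number 359, so the next rule applies.
Among Horvat and Marchetti, alphabetically by surname: Horvat before Marchetti.
Among Drummond, Reyes and Yilmaz, a combat-command-badge holder before not a combat-command-badge holder: Drummond and Reyes (a combat-command-badge holder) before Yilmaz (not a combat-command-badge holder).
Drummond and Reyes both have total federal service 10 years, so the next rule applies.
Drummond and Reyes both have lineal number 502, so the next rule applies.
Among Drummond and Reyes, alphabetically by surname: Drummond before Reyes.
Full order: Horvat, Marchetti, Vance, Andersen, Eriksen, Drummond, Reyes, Yilmaz.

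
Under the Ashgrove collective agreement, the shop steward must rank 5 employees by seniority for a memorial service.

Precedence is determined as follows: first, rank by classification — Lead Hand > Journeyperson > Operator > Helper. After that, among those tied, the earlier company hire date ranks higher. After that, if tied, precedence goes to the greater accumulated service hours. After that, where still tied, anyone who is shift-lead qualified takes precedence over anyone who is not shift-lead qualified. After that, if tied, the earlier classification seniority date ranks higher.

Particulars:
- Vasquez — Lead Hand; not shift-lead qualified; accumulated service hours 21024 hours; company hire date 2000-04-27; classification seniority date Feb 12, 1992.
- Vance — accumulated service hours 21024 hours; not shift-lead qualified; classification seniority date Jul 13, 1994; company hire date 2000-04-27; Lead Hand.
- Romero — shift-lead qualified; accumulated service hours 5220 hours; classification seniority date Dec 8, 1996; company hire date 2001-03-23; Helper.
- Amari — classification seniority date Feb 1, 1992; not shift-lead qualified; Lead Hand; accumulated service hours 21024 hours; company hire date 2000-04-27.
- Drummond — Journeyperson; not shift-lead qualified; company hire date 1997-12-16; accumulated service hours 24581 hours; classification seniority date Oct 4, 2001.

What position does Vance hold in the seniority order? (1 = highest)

3

By classification: Amari, Vasquez and Vance (Lead Hand); then Drummond (Journeyperson); then Romero (Helper).
Amari, Vasquez and Vance all have company hire date 2000-04-27, so the next rule applies.
Amari, Vasquez and Vance all have accumulated service hours 21024 hours, so the next rule applies.
Amari, Vasquez and Vance are each not shift-lead qualified, so the next rule applies.
Among Amari, Vasquez and Vance, by classification seniority date (earlier first): Amari (Feb 1, 1992) before Vasquez (Feb 12, 1992) before Vance (Jul 13, 1994).
Order: Amari, Vasquez, Vance, Drummond, Romero. So position 3.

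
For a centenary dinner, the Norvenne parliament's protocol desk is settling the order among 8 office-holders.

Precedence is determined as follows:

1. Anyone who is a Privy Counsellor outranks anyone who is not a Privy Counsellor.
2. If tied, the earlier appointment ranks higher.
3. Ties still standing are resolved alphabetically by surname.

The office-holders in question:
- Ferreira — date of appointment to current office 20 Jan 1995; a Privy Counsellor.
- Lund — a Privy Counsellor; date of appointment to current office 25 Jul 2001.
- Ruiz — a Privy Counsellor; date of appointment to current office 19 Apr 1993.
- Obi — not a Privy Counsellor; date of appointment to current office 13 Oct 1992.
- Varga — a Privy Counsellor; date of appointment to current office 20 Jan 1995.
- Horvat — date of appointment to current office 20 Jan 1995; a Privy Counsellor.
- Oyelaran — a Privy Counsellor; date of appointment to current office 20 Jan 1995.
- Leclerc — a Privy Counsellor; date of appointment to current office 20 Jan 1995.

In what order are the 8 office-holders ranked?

By the first rule: Ruiz, Ferreira, Horvat, Leclerc, Oyelaran, Varga and Lund (each a Privy Counsellor); then Obi (not a Privy Counsellor).
Among Ruiz, Ferreira, Horvat, Leclerc, Oyelaran, Varga and Lund, by date of appointment to current office (earlier first): Ruiz (19 Apr 1993) before Ferreira, Horvat, Leclerc, Oyelaran and Varga (20 Jan 1995) before Lund (25 Jul 2001).
Among Ferreira, Horvat, Leclerc, Oyelaran and Varga, alphabetically by surname: Ferreira before Horvat before Leclerc before Oyelaran before Varga.
Full order: Ruiz, Ferreira, Horvat, Leclerc, Oyelaran, Varga, Lund, Obi.

Ruiz, Ferreira, Horvat, Leclerc, Oyelaran, Varga, Lund, Obi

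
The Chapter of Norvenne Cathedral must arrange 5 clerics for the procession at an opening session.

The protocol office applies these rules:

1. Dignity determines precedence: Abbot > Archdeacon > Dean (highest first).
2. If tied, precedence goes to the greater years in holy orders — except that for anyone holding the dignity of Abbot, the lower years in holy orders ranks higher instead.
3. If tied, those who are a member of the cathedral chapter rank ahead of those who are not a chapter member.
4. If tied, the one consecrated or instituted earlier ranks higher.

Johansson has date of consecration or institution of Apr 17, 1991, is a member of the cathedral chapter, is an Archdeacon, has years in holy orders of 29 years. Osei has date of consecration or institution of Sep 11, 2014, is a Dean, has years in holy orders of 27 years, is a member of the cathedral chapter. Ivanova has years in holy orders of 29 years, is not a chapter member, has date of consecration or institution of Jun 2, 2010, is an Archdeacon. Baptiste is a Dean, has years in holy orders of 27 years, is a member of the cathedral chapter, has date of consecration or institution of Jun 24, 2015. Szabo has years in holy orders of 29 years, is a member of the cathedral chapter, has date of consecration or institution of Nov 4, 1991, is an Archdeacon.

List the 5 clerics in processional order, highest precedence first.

By dignity: Johansson, Szabo and Ivanova (Archdeacon); then Osei and Baptiste (Dean).
Johansson, Szabo and Ivanova all have years in holy orders 29 years, so the next rule applies.
Among Johansson, Szabo and Ivanova, a member of the cathedral chapter before not a chapter member: Johansson and Szabo (a member of the cathedral chapter) before Ivanova (not a chapter member).
Among Johansson and Szabo, by date of consecration or institution (earlier first): Johansson (Apr 17, 1991) before Szabo (Nov 4, 1991).
Osei and Baptiste both have years in holy orders 27 years, so the next rule applies.
Osei and Baptiste are each a member of the cathedral chapter, so the next rule applies.
Among Osei and Baptiste, by date of consecration or institution (earlier first): Osei (Sep 11, 2014) before Baptiste (Jun 24, 2015).
Full order: Johansson, Szabo, Ivanova, Osei, Baptiste.

Johansson, Szabo, Ivanova, Osei, Baptiste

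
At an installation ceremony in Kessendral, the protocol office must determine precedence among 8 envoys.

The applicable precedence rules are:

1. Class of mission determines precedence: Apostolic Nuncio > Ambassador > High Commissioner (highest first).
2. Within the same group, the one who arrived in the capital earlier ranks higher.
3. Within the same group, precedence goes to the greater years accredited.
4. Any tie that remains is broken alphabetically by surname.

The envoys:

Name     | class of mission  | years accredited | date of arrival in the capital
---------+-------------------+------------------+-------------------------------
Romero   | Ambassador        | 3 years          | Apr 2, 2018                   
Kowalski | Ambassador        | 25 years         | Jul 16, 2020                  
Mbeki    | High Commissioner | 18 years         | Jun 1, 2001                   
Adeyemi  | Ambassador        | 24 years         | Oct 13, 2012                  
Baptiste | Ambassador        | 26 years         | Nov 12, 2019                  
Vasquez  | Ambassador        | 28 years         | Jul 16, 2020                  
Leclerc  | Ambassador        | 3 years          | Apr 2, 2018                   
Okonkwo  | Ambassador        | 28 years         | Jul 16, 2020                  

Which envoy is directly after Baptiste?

Okonkwo

By class of mission: Adeyemi, Leclerc, Romero, Baptiste, Okonkwo, Vasquez and Kowalski (Ambassador); then Mbeki (High Commissioner).
Among Adeyemi, Leclerc, Romero, Baptiste, Okonkwo, Vasquez and Kowalski, by date of arrival in the capital (earlier first): Adeyemi (Oct 13, 2012) before Leclerc and Romero (Apr 2, 2018) before Baptiste (Nov 12, 2019) before Okonkwo, Vasquez and Kowalski (Jul 16, 2020).
Leclerc and Romero both have years accredited 3 years, so the next rule applies.
Among Leclerc and Romero, alphabetically by surname: Leclerc before Romero.
Among Okonkwo, Vasquez and Kowalski, by years accredited (higher first): Okonkwo and Vasquez (28 years) before Kowalski (25 years).
Among Okonkwo and Vasquez, alphabetically by surname: Okonkwo before Vasquez.
Order: Adeyemi, Leclerc, Romero, Baptiste, Okonkwo, Vasquez, Kowalski, Mbeki.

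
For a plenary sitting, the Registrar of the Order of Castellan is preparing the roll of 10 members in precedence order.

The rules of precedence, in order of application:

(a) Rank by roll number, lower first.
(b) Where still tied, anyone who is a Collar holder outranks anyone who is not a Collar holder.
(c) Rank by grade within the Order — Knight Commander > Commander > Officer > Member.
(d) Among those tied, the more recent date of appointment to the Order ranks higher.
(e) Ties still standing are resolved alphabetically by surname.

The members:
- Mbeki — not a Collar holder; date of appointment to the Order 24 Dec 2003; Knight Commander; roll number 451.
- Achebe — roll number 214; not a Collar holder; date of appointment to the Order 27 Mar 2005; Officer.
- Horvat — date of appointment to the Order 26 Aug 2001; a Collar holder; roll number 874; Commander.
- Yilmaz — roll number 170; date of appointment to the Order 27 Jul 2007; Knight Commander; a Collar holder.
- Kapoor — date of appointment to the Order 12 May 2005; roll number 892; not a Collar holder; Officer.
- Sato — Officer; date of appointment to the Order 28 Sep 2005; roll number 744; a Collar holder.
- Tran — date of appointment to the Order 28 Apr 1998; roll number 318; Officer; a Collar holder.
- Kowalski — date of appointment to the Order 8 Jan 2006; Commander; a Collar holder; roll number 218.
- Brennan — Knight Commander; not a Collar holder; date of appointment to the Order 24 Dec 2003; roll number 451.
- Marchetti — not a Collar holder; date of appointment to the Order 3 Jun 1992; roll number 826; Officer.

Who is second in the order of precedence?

By roll number (lower first): Yilmaz (170); then Achebe (214); then Kowalski (218); then Tran (318); then Brennan and Mbeki (both 451); then Sato (744); then Marchetti (826); then Horvat (874); then Kapoor (892).
Brennan and Mbeki are each not a Collar holder, so the next rule applies.
Brennan and Mbeki are each Knight Commander, so the next rule applies.
Brennan and Mbeki both have date of appointment to the Order 24 Dec 2003, so the next rule applies.
Among Brennan and Mbeki, alphabetically by surname: Brennan before Mbeki.
Order: Yilmaz, Achebe, Kowalski, Tran, Brennan, Mbeki, Sato, Marchetti, Horvat, Kapoor.

Achebe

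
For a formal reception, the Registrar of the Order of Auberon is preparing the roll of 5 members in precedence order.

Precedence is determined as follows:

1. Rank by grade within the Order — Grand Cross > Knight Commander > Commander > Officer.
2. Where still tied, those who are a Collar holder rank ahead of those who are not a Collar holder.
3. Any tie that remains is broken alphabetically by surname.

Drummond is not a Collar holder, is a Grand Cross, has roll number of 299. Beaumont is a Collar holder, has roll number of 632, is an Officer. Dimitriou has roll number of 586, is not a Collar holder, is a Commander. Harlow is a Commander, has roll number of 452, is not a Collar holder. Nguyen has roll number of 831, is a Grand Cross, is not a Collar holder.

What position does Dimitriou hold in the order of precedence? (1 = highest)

By grade within the Order: Drummond and Nguyen (Grand Cross); then Dimitriou and Harlow (Commander); then Beaumont (Officer).
Drummond and Nguyen are each not a Collar holder, so the next rule applies.
Among Drummond and Nguyen, alphabetically by surname: Drummond before Nguyen.
Dimitriou and Harlow are each not a Collar holder, so the next rule applies.
Among Dimitriou and Harlow, alphabetically by surname: Dimitriou before Harlow.
Order: Drummond, Nguyen, Dimitriou, Harlow, Beaumont. So position 3.

3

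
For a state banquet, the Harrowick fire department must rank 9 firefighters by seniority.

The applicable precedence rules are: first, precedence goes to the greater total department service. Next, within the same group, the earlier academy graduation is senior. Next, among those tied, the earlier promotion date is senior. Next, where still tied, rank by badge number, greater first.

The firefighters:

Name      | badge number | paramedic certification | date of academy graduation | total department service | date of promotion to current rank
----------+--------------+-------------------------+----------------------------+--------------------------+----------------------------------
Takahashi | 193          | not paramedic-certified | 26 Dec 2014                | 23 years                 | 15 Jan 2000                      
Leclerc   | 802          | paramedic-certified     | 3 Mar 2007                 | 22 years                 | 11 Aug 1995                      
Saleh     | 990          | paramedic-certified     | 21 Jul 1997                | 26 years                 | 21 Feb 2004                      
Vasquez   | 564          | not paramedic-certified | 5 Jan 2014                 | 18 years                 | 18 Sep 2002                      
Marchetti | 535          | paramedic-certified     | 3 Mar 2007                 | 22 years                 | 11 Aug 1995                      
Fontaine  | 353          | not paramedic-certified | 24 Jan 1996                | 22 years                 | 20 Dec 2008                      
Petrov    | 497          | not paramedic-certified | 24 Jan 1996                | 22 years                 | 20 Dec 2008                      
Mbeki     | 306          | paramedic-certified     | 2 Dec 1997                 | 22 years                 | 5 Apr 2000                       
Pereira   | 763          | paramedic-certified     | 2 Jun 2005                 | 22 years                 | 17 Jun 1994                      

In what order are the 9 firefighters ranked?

By total department service (higher first): Saleh (26 years); then Takahashi (23 years); then Petrov, Fontaine, Mbeki, Pereira, Leclerc and Marchetti (each 22 years); then Vasquez (18 years).
Among Petrov, Fontaine, Mbeki, Pereira, Leclerc and Marchetti, by date of academy graduation (earlier first): Petrov and Fontaine (24 Jan 1996) before Mbeki (2 Dec 1997) before Pereira (2 Jun 2005) before Leclerc and Marchetti (3 Mar 2007).
Petrov and Fontaine both have date of promotion to current rank 20 Dec 2008, so the next rule applies.
Among Petrov and Fontaine, by badge number (higher first): Petrov (497) before Fontaine (353).
Leclerc and Marchetti both have date of promotion to current rank 11 Aug 1995, so the next rule applies.
Among Leclerc and Marchetti, by badge number (higher first): Leclerc (802) before Marchetti (535).
Full order: Saleh, Takahashi, Petrov, Fontaine, Mbeki, Pereira, Leclerc, Marchetti, Vasquez.

Saleh, Takahashi, Petrov, Fontaine, Mbeki, Pereira, Leclerc, Marchetti, Vasquez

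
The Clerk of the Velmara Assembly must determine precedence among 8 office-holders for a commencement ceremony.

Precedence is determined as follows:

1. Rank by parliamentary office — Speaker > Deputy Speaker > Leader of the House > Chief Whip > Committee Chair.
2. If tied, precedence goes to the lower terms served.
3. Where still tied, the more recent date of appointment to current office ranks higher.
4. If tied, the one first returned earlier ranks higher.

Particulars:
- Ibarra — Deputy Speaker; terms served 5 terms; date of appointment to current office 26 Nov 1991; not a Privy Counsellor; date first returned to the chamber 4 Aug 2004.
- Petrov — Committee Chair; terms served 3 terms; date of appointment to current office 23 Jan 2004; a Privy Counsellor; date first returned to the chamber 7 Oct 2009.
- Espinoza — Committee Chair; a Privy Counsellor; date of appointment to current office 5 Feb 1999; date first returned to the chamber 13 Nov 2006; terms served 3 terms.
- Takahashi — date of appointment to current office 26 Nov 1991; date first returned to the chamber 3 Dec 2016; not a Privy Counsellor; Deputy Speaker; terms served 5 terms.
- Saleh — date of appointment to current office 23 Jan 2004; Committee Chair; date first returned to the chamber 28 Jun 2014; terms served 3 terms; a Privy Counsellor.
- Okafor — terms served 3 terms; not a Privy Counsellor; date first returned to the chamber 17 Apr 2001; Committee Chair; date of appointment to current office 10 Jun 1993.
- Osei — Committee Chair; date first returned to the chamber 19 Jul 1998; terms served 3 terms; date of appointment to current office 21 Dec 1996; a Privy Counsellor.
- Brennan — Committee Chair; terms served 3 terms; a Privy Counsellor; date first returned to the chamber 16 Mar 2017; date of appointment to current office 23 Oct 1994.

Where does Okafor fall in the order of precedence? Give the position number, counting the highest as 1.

8

By parliamentary office: Ibarra and Takahashi (Deputy Speaker); then Petrov, Saleh, Espinoza, Osei, Brennan and Okafor (Committee Chair).
Ibarra and Takahashi both have terms served 5 terms, so the next rule applies.
Ibarra and Takahashi both have date of appointment to current office 26 Nov 1991, so the next rule applies.
Among Ibarra and Takahashi, by date first returned to the chamber (earlier first): Ibarra (4 Aug 2004) before Takahashi (3 Dec 2016).
Petrov, Saleh, Espinoza, Osei, Brennan and Okafor all have terms served 3 terms, so the next rule applies.
Among Petrov, Saleh, Espinoza, Osei, Brennan and Okafor, by date of appointment to current office (later first): Petrov and Saleh (23 Jan 2004) before Espinoza (5 Feb 1999) before Osei (21 Dec 1996) before Brennan (23 Oct 1994) before Okafor (10 Jun 1993).
Among Petrov and Saleh, by date first returned to the chamber (earlier first): Petrov (7 Oct 2009) before Saleh (28 Jun 2014).
Order: Ibarra, Takahashi, Petrov, Saleh, Espinoza, Osei, Brennan, Okafor. So position 8.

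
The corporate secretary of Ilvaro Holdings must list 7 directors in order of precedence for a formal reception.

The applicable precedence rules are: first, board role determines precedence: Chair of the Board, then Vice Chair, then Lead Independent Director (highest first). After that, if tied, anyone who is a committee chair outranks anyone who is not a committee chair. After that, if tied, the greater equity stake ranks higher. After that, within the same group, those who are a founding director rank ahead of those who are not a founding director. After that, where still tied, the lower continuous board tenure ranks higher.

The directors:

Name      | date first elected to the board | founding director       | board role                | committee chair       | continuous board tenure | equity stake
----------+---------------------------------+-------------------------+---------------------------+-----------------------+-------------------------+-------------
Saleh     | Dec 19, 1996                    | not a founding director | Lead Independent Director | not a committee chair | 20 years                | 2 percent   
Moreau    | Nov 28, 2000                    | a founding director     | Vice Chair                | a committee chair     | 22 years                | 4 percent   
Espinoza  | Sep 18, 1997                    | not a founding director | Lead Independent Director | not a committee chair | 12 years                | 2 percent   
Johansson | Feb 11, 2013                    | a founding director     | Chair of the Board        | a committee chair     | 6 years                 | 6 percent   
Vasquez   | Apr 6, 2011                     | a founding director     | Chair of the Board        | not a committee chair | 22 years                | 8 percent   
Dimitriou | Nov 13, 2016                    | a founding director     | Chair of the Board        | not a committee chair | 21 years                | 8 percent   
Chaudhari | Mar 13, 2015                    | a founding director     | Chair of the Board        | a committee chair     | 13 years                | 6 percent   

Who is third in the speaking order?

Dimitriou

By board role: Johansson, Chaudhari, Dimitriou and Vasquez (Chair of the Board); then Moreau (Vice Chair); then Espinoza and Saleh (Lead Independent Director).
Among Johansson, Chaudhari, Dimitriou and Vasquez, a committee chair before not a committee chair: Johansson and Chaudhari (a committee chair) before Dimitriou and Vasquez (not a committee chair).
Johansson and Chaudhari both have equity stake 6 percent, so the next rule applies.
Johansson and Chaudhari are each a founding director, so the next rule applies.
Among Johansson and Chaudhari, by continuous board tenure (lower first): Johansson (6 years) before Chaudhari (13 years).
Dimitriou and Vasquez both have equity stake 8 percent, so the next rule applies.
Dimitriou and Vasquez are each a founding director, so the next rule applies.
Among Dimitriou and Vasquez, by continuous board tenure (lower first): Dimitriou (21 years) before Vasquez (22 years).
Espinoza and Saleh are each not a committee chair, so the next rule applies.
Espinoza and Saleh both have equity stake 2 percent, so the next rule applies.
Espinoza and Saleh are each not a founding director, so the next rule applies.
Among Espinoza and Saleh, by continuous board tenure (lower first): Espinoza (12 years) before Saleh (20 years).
Order: Johansson, Chaudhari, Dimitriou, Vasquez, Moreau, Espinoza, Saleh.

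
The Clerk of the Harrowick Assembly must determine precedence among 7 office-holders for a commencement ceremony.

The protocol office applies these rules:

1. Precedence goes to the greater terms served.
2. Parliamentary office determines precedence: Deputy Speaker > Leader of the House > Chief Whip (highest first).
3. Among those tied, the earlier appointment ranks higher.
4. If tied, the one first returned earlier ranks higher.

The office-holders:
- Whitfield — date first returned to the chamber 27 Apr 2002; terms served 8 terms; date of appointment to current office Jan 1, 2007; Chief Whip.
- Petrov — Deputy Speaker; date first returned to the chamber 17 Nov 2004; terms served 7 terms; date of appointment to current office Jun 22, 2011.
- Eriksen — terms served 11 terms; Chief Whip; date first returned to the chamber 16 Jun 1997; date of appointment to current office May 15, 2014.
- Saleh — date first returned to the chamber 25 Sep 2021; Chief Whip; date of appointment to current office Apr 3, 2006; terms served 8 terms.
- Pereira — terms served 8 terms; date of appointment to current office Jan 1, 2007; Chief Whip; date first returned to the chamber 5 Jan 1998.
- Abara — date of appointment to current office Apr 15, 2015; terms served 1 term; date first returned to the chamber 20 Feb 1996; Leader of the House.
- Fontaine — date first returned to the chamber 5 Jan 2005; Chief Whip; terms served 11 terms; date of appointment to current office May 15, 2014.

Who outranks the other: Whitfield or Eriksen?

Eriksen

By terms served (higher first): Eriksen and Fontaine (both 11 terms); then Saleh, Pereira and Whitfield (each 8 terms); then Petrov (7 terms); then Abara (1 term).
Eriksen and Fontaine are each Chief Whip, so the next rule applies.
Eriksen and Fontaine both have date of appointment to current office May 15, 2014, so the next rule applies.
Among Eriksen and Fontaine, by date first returned to the chamber (earlier first): Eriksen (16 Jun 1997) before Fontaine (5 Jan 2005).
Saleh, Pereira and Whitfield are each Chief Whip, so the next rule applies.
Among Saleh, Pereira and Whitfield, by date of appointment to current office (earlier first): Saleh (Apr 3, 2006) before Pereira and Whitfield (Jan 1, 2007).
Among Pereira and Whitfield, by date first returned to the chamber (earlier first): Pereira (5 Jan 1998) before Whitfield (27 Apr 2002).
So Eriksen takes precedence.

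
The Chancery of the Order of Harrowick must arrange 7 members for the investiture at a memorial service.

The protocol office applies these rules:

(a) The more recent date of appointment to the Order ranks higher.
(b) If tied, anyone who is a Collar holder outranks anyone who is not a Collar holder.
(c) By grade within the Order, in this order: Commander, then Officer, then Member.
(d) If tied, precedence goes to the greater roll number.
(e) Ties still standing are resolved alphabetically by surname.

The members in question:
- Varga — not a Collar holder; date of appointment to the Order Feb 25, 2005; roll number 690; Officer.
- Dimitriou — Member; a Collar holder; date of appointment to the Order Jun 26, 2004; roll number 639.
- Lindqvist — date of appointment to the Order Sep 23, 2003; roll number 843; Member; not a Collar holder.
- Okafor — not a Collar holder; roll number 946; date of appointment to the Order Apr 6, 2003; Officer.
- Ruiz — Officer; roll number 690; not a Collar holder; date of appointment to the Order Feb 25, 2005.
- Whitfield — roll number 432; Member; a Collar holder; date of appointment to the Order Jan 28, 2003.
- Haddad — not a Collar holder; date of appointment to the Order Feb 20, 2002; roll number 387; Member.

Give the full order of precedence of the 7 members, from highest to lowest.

Ruiz, Varga, Dimitriou, Lindqvist, Okafor, Whitfield, Haddad

By date of appointment to the Order (later first): Ruiz and Varga (both Feb 25, 2005); then Dimitriou (Jun 26, 2004); then Lindqvist (Sep 23, 2003); then Okafor (Apr 6, 2003); then Whitfield (Jan 28, 2003); then Haddad (Feb 20, 2002).
Ruiz and Varga are each not a Collar holder, so the next rule applies.
Ruiz and Varga are each Officer, so the next rule applies.
Ruiz and Varga both have roll number 690, so the next rule applies.
Among Ruiz and Varga, alphabetically by surname: Ruiz before Varga.
Full order: Ruiz, Varga, Dimitriou, Lindqvist, Okafor, Whitfield, Haddad.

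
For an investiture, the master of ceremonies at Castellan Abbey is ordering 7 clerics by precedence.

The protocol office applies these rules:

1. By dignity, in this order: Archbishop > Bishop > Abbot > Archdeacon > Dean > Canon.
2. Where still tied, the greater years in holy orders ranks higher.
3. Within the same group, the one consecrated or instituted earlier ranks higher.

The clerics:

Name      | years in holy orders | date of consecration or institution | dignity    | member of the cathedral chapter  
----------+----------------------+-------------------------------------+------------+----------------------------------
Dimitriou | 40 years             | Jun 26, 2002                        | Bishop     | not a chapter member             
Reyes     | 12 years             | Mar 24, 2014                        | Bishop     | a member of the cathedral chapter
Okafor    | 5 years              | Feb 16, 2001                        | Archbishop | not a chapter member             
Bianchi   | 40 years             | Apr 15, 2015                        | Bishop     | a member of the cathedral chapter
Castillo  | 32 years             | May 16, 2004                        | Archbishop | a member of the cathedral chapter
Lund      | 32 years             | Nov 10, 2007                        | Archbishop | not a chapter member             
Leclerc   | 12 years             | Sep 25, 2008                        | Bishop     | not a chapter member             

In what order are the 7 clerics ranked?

By dignity: Castillo, Lund and Okafor (Archbishop); then Dimitriou, Bianchi, Leclerc and Reyes (Bishop).
Among Castillo, Lund and Okafor, by years in holy orders (higher first): Castillo and Lund (32 years) before Okafor (5 years).
Among Castillo and Lund, by date of consecration or institution (earlier first): Castillo (May 16, 2004) before Lund (Nov 10, 2007).
Among Dimitriou, Bianchi, Leclerc and Reyes, by years in holy orders (higher first): Dimitriou and Bianchi (40 years) before Leclerc and Reyes (12 years).
Among Dimitriou and Bianchi, by date of consecration or institution (earlier first): Dimitriou (Jun 26, 2002) before Bianchi (Apr 15, 2015).
Among Leclerc and Reyes, by date of consecration or institution (earlier first): Leclerc (Sep 25, 2008) before Reyes (Mar 24, 2014).
Full order: Castillo, Lund, Okafor, Dimitriou, Bianchi, Leclerc, Reyes.

Castillo, Lund, Okafor, Dimitriou, Bianchi, Leclerc, Reyes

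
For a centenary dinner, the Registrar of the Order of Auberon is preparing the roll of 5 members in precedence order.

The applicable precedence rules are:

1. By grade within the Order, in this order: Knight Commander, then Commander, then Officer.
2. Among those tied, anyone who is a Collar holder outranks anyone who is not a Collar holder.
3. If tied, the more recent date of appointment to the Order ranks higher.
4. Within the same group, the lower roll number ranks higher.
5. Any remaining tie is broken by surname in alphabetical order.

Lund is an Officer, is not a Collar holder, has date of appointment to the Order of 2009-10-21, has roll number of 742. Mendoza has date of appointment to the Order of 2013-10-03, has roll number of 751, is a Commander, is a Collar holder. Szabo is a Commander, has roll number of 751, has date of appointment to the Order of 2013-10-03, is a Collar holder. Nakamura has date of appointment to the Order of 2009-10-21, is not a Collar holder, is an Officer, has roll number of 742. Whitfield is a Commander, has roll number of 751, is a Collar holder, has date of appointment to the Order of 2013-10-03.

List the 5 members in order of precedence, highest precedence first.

By grade within the Order: Mendoza, Szabo and Whitfield (Commander); then Lund and Nakamura (Officer).
Mendoza, Szabo and Whitfield are each a Collar holder, so the next rule applies.
Mendoza, Szabo and Whitfield all have date of appointment to the Order 2013-10-03, so the next rule applies.
Mendoza, Szabo and Whitfield all have roll number 751, so the next rule applies.
Among Mendoza, Szabo and Whitfield, alphabetically by surname: Mendoza before Szabo before Whitfield.
Lund and Nakamura are each not a Collar holder, so the next rule applies.
Lund and Nakamura both have date of appointment to the Order 2009-10-21, so the next rule applies.
Lund and Nakamura both have roll number 742, so the next rule applies.
Among Lund and Nakamura, alphabetically by surname: Lund before Nakamura.
Full order: Mendoza, Szabo, Whitfield, Lund, Nakamura.

Mendoza, Szabo, Whitfield, Lund, Nakamura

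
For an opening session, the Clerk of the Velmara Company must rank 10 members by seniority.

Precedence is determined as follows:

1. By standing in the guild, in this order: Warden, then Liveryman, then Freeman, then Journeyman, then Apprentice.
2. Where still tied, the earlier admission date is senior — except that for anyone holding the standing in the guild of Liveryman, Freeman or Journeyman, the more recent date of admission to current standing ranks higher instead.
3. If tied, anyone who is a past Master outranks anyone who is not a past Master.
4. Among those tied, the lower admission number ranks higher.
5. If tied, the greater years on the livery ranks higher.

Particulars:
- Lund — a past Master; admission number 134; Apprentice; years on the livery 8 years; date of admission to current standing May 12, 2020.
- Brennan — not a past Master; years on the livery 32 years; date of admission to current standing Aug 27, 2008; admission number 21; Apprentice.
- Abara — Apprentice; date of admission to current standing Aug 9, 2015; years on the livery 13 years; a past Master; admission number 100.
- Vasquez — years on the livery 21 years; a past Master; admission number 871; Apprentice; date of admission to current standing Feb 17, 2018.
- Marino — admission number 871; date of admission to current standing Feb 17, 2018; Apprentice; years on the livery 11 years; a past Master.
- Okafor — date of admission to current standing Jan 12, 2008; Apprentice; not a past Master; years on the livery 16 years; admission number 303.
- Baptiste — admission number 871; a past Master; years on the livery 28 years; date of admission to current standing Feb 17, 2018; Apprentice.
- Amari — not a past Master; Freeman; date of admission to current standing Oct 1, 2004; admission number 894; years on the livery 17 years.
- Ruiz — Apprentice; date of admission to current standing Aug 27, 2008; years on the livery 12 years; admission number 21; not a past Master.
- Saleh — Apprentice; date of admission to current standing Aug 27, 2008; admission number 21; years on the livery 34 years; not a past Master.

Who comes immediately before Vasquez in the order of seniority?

Baptiste

By standing in the guild: Amari (Freeman); then Okafor, Saleh, Brennan, Ruiz, Abara, Baptiste, Vasquez, Marino and Lund (Apprentice).
Among Okafor, Saleh, Brennan, Ruiz, Abara, Baptiste, Vasquez, Marino and Lund, by date of admission to current standing (earlier first): Okafor (Jan 12, 2008) before Saleh, Brennan and Ruiz (Aug 27, 2008) before Abara (Aug 9, 2015) before Baptiste, Vasquez and Marino (Feb 17, 2018) before Lund (May 12, 2020).
Saleh, Brennan and Ruiz are each not a past Master, so the next rule applies.
Saleh, Brennan and Ruiz all have admission number 21, so the next rule applies.
Among Saleh, Brennan and Ruiz, by years on the livery (higher first): Saleh (34 years) before Brennan (32 years) before Ruiz (12 years).
Baptiste, Vasquez and Marino are each a past Master, so the next rule applies.
Baptiste, Vasquez and Marino all have admission number 871, so the next rule applies.
Among Baptiste, Vasquez and Marino, by years on the livery (higher first): Baptiste (28 years) before Vasquez (21 years) before Marino (11 years).
Order: Amari, Okafor, Saleh, Brennan, Ruiz, Abara, Baptiste, Vasquez, Marino, Lund.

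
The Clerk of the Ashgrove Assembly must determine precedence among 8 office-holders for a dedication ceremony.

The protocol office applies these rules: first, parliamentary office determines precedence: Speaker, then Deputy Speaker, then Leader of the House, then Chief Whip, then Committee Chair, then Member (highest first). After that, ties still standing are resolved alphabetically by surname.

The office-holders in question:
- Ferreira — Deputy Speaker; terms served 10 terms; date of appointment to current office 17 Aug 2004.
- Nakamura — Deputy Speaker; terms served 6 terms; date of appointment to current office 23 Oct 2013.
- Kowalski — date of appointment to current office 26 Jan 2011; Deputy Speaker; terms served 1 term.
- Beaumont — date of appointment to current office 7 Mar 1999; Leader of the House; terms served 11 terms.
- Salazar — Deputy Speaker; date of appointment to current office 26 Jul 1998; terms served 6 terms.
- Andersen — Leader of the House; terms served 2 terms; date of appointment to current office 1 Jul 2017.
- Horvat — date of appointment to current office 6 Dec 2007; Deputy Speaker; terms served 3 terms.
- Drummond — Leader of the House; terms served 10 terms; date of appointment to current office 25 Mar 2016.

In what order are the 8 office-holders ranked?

By parliamentary office: Ferreira, Horvat, Kowalski, Nakamura and Salazar (Deputy Speaker); then Andersen, Beaumont and Drummond (Leader of the House).
Among Ferreira, Horvat, Kowalski, Nakamura and Salazar, alphabetically by surname: Ferreira before Horvat before Kowalski before Nakamura before Salazar.
Among Andersen, Beaumont and Drummond, alphabetically by surname: Andersen before Beaumont before Drummond.
Full order: Ferreira, Horvat, Kowalski, Nakamura, Salazar, Andersen, Beaumont, Drummond.

Ferreira, Horvat, Kowalski, Nakamura, Salazar, Andersen, Beaumont, Drummond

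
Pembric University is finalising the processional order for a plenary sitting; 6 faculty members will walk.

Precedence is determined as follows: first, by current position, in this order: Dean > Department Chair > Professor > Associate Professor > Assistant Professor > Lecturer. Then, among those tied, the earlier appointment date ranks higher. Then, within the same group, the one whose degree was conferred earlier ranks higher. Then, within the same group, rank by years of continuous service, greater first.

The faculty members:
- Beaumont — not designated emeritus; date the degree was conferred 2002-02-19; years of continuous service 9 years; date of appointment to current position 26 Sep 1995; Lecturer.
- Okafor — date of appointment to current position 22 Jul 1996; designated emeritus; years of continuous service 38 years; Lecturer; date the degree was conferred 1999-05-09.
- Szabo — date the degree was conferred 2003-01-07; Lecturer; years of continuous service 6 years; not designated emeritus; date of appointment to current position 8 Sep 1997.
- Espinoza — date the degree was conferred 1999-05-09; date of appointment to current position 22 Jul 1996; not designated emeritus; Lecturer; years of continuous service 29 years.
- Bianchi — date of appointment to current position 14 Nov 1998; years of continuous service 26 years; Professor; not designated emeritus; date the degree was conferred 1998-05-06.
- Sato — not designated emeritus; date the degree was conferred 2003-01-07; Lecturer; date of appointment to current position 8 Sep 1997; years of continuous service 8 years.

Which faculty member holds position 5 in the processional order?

Sato

By current position: Bianchi (Professor); then Beaumont, Okafor, Espinoza, Sato and Szabo (Lecturer).
Among Beaumont, Okafor, Espinoza, Sato and Szabo, by date of appointment to current position (earlier first): Beaumont (26 Sep 1995) before Okafor and Espinoza (22 Jul 1996) before Sato and Szabo (8 Sep 1997).
Okafor and Espinoza both have date the degree was conferred 1999-05-09, so the next rule applies.
Among Okafor and Espinoza, by years of continuous service (higher first): Okafor (38 years) before Espinoza (29 years).
Sato and Szabo both have date the degree was conferred 2003-01-07, so the next rule applies.
Among Sato and Szabo, by years of continuous service (higher first): Sato (8 years) before Szabo (6 years).
Order: Bianchi, Beaumont, Okafor, Espinoza, Sato, Szabo.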